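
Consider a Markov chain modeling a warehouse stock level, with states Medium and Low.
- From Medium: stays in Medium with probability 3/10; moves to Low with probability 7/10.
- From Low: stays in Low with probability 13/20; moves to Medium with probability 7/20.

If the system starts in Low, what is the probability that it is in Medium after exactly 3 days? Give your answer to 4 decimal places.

Propagate the distribution vector 3 days from Low.
After 0 days: (0.0000, 1.0000)
After 1 day: (0.3500, 0.6500)
After 2 days: (0.3325, 0.6675)
After 3 days: (0.3334, 0.6666)
P(in Medium after 3 days) = 0.3334

0.3334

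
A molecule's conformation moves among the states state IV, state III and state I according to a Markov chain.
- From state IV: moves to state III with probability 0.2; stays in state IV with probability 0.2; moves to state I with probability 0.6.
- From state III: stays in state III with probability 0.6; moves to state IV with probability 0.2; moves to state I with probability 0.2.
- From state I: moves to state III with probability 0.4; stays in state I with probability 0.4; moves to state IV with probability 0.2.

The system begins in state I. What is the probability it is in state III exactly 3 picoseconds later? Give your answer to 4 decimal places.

Propagate the distribution vector 3 picoseconds from state I.
After 0 picoseconds: (0.0000, 0.0000, 1.0000)
After 1 picosecond: (0.2000, 0.4000, 0.4000)
After 2 picoseconds: (0.2000, 0.4400, 0.3600)
After 3 picoseconds: (0.2000, 0.4480, 0.3520)
P(in state III after 3 picoseconds) = 0.4480

0.4480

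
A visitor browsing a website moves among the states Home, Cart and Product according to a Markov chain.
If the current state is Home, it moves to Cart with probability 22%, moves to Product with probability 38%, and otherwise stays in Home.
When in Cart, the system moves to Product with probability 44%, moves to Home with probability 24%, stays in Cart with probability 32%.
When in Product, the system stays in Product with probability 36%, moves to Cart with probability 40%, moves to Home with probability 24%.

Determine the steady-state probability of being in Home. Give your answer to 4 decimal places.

0.2857

Let the stationary distribution be π with π = πP and π_1 + π_2 + π_3 = 1.
π_1 = 0.4·π_1 + 0.24·π_2 + 0.24·π_3
π_2 = 0.22·π_1 + 0.32·π_2 + 0.4·π_3
Solving with the normalization constraint gives π = (0.2857, 0.3228, 0.3915).
So the stationary probability of Home is 0.2857.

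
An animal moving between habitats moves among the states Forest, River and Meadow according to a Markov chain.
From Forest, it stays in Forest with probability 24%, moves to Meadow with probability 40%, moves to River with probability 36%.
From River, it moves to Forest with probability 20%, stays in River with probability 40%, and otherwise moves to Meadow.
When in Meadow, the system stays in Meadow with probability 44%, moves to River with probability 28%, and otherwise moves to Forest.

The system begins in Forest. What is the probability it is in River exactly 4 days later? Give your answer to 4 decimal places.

Propagate the distribution vector 4 days from Forest.
After 0 days: (1.0000, 0.0000, 0.0000)
After 1 day: (0.2400, 0.3600, 0.4000)
After 2 days: (0.2416, 0.3424, 0.4160)
After 3 days: (0.2429, 0.3404, 0.4166)
After 4 days: (0.2430, 0.3403, 0.4167)
P(in River after 4 days) = 0.3403

0.3403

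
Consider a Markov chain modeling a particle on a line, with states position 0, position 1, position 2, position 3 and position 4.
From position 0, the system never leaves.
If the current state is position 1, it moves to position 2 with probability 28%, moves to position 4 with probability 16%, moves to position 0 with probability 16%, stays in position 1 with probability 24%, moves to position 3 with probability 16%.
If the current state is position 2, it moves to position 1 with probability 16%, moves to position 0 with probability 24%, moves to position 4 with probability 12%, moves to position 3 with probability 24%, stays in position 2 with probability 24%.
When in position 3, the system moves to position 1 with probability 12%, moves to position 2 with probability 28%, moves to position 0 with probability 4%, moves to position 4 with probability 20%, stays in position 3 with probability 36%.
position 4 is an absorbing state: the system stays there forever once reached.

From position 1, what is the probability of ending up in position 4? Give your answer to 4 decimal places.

0.5064

Let h(s) be the probability of absorption at position 4 starting from transient state s. Then h(position 4) = 1 and h(position 0) = 0. By first-step analysis:
h(position 1) = 0.16·0 + 0.24·h(position 1) + 0.28·h(position 2) + 0.16·h(position 3) + 0.16·1
h(position 2) = 0.24·0 + 0.16·h(position 1) + 0.24·h(position 2) + 0.24·h(position 3) + 0.12·1
h(position 3) = 0.04·0 + 0.12·h(position 1) + 0.28·h(position 2) + 0.36·h(position 3) + 0.2·1
Solving: h(position 1) = 0.5064, h(position 2) = 0.4562, h(position 3) = 0.6070.
Starting from position 1, the probability is 0.5064.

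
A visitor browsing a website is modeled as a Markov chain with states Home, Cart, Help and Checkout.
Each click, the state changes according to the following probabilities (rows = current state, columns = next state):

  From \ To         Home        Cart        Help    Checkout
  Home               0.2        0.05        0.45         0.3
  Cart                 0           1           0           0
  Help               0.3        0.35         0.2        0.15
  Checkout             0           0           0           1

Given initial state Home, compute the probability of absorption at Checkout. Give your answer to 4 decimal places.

Let h(s) be the probability of absorption at Checkout starting from transient state s. Then h(Checkout) = 1 and h(Cart) = 0. By first-step analysis:
h(Home) = 0.2·h(Home) + 0.05·0 + 0.45·h(Help) + 0.3·1
h(Help) = 0.3·h(Home) + 0.35·0 + 0.2·h(Help) + 0.15·1
Solving: h(Home) = 0.6089, h(Help) = 0.4158.
Starting from Home, the probability is 0.6089.

0.6089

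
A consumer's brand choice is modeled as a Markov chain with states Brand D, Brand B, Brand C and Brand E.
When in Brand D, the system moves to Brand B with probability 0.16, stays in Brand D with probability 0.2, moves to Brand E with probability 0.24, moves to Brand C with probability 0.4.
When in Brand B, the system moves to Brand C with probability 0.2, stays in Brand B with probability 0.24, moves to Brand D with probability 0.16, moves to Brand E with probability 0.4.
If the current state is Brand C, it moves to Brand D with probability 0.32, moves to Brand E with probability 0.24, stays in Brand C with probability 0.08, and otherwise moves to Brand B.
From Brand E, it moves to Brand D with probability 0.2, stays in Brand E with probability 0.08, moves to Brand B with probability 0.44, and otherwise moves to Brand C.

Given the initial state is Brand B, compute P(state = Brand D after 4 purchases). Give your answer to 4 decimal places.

Propagate the distribution vector 4 purchases from Brand B.
After 0 purchases: (0.0000, 1.0000, 0.0000, 0.0000)
After 1 purchase: (0.1600, 0.2400, 0.2000, 0.4000)
After 2 purchases: (0.2144, 0.3312, 0.2400, 0.2144)
After 3 purchases: (0.2156, 0.2945, 0.2312, 0.2587)
After 4 purchases: (0.2160, 0.3022, 0.2361, 0.2457)
P(in Brand D after 4 purchases) = 0.2160

0.2160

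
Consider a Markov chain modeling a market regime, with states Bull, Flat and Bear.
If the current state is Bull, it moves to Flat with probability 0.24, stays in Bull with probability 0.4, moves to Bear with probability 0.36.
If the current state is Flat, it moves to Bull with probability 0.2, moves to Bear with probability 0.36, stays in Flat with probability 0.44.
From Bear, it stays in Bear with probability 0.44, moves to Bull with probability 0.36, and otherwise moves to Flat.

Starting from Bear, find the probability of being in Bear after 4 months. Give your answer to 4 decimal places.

0.3913

Propagate the distribution vector 4 months from Bear.
After 0 months: (0.0000, 0.0000, 1.0000)
After 1 month: (0.3600, 0.2000, 0.4400)
After 2 months: (0.3424, 0.2624, 0.3952)
After 3 months: (0.3317, 0.2767, 0.3916)
After 4 months: (0.3290, 0.2797, 0.3913)
P(in Bear after 4 months) = 0.3913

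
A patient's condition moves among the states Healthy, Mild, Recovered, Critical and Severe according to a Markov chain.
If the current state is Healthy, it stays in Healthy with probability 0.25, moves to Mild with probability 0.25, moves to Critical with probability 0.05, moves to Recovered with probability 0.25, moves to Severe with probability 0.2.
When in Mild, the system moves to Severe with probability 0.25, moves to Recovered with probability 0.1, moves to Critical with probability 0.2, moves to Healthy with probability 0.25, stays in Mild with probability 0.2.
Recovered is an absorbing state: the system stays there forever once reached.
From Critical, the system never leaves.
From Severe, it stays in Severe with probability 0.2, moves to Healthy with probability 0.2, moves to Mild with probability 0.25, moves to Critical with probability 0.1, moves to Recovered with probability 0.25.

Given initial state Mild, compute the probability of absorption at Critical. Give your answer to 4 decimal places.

Let h(s) be the probability of absorption at Critical starting from transient state s. Then h(Critical) = 1 and h(Recovered) = 0. By first-step analysis:
h(Healthy) = 0.25·h(Healthy) + 0.25·h(Mild) + 0.25·0 + 0.05·1 + 0.2·h(Severe)
h(Mild) = 0.25·h(Healthy) + 0.2·h(Mild) + 0.1·0 + 0.2·1 + 0.25·h(Severe)
h(Severe) = 0.2·h(Healthy) + 0.25·h(Mild) + 0.25·0 + 0.1·1 + 0.2·h(Severe)
Solving: h(Healthy) = 0.3101, h(Mild) = 0.4546, h(Severe) = 0.3446.
Starting from Mild, the probability is 0.4546.

0.4546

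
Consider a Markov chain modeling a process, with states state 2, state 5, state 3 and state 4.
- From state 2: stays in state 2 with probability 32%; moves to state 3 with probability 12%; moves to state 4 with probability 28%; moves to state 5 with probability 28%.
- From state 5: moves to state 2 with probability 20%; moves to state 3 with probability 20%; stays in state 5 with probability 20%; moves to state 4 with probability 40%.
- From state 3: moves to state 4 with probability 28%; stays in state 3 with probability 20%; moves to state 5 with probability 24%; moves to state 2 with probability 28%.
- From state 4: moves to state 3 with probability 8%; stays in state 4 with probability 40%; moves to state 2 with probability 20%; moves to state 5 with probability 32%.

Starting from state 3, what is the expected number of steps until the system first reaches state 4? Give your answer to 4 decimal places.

Let t(s) be the expected number of steps to first reach state 4 from state s, with t(state 4) = 0. Conditioning on the first step:
t(state 2) = 1 + 0.32·t(state 2) + 0.28·t(state 5) + 0.12·t(state 3)
t(state 5) = 1 + 0.2·t(state 2) + 0.2·t(state 5) + 0.2·t(state 3)
t(state 3) = 1 + 0.28·t(state 2) + 0.24·t(state 5) + 0.2·t(state 3)
Solving: t(state 2) = 3.2213, t(state 5) = 2.8645, t(state 3) = 3.2368.
Expected steps from state 3 to state 4: 3.2368.

3.2368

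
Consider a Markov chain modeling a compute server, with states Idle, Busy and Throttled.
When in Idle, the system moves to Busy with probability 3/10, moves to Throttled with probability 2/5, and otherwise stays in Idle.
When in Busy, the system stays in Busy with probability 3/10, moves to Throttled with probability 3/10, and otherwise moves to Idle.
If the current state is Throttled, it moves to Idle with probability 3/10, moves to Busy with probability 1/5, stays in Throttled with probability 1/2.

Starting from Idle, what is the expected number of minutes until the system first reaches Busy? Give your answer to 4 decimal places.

3.9130

Let t(s) be the expected number of minutes to first reach Busy from state s, with t(Busy) = 0. Conditioning on the first minute:
t(Idle) = 1 + 0.3·t(Idle) + 0.4·t(Throttled)
t(Throttled) = 1 + 0.3·t(Idle) + 0.5·t(Throttled)
Solving: t(Idle) = 3.9130, t(Throttled) = 4.3478.
Expected minutes from Idle to Busy: 3.9130.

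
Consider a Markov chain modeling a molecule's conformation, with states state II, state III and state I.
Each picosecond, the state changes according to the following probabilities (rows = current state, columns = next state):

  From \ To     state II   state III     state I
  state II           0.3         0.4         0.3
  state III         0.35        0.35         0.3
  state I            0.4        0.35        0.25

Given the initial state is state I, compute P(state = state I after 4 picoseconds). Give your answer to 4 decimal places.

0.2857

Propagate the distribution vector 4 picoseconds from state I.
After 0 picoseconds: (0.0000, 0.0000, 1.0000)
After 1 picosecond: (0.4000, 0.3500, 0.2500)
After 2 picoseconds: (0.3425, 0.3700, 0.2875)
After 3 picoseconds: (0.3473, 0.3671, 0.2856)
After 4 picoseconds: (0.3469, 0.3674, 0.2857)
P(in state I after 4 picoseconds) = 0.2857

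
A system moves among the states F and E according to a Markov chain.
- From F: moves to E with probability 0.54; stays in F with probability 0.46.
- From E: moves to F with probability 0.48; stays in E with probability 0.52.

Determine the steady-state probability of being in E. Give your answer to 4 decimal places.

0.5294

Let the stationary distribution be π with π = πP and π_1 + π_2 = 1.
π_1 = 0.46·π_1 + 0.48·π_2
Solving with the normalization constraint gives π = (0.4706, 0.5294).
So the stationary probability of E is 0.5294.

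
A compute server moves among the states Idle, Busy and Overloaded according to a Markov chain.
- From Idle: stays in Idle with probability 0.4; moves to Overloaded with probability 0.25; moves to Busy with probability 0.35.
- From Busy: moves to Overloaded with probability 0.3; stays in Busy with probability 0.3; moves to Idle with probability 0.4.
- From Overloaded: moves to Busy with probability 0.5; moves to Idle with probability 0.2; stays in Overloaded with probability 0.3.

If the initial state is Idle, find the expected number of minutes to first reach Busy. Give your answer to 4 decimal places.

2.5676

Let t(s) be the expected number of minutes to first reach Busy from state s, with t(Busy) = 0. Conditioning on the first minute:
t(Idle) = 1 + 0.4·t(Idle) + 0.25·t(Overloaded)
t(Overloaded) = 1 + 0.2·t(Idle) + 0.3·t(Overloaded)
Solving: t(Idle) = 2.5676, t(Overloaded) = 2.1622.
Expected minutes from Idle to Busy: 2.5676.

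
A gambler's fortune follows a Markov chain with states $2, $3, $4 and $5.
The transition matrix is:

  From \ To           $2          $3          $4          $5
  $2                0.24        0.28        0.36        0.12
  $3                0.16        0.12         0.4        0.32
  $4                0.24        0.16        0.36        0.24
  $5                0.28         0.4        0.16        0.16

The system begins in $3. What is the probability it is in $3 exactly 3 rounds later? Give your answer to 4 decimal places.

0.2283

Propagate the distribution vector 3 rounds from $3.
After 0 rounds: (0.0000, 1.0000, 0.0000, 0.0000)
After 1 round: (0.1600, 0.1200, 0.4000, 0.3200)
After 2 rounds: (0.2432, 0.2512, 0.3008, 0.2048)
After 3 rounds: (0.2281, 0.2283, 0.3291, 0.2145)
P(in $3 after 3 rounds) = 0.2283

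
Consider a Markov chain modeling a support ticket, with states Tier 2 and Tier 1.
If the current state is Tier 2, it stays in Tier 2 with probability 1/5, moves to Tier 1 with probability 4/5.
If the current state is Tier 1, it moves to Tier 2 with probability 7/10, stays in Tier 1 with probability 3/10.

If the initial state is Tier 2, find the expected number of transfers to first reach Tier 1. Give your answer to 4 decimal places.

1.2500

Let t(s) be the expected number of transfers to first reach Tier 1 from state s, with t(Tier 1) = 0. Conditioning on the first transfer:
t(Tier 2) = 1 + 0.2·t(Tier 2)
Solving: t(Tier 2) = 1.2500.
Expected transfers from Tier 2 to Tier 1: 1.2500.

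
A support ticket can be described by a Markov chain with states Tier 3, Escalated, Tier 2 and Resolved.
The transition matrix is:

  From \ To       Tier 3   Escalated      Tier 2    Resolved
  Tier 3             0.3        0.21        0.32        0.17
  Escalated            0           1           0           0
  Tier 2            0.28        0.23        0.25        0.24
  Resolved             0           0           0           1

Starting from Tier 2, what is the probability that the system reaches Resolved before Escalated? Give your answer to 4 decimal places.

0.4952

Let h(s) be the probability of absorption at Resolved starting from transient state s. Then h(Resolved) = 1 and h(Escalated) = 0. By first-step analysis:
h(Tier 3) = 0.3·h(Tier 3) + 0.21·0 + 0.32·h(Tier 2) + 0.17·1
h(Tier 2) = 0.28·h(Tier 3) + 0.23·0 + 0.25·h(Tier 2) + 0.24·1
Solving: h(Tier 3) = 0.4692, h(Tier 2) = 0.4952.
Starting from Tier 2, the probability is 0.4952.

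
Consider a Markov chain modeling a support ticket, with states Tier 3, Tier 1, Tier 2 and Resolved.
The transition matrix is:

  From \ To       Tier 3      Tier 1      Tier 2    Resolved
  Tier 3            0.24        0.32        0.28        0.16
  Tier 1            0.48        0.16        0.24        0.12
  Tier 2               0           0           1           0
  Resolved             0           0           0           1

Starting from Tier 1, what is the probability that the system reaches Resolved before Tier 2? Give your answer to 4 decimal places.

0.3465

Let h(s) be the probability of absorption at Resolved starting from transient state s. Then h(Resolved) = 1 and h(Tier 2) = 0. By first-step analysis:
h(Tier 3) = 0.24·h(Tier 3) + 0.32·h(Tier 1) + 0.28·0 + 0.16·1
h(Tier 1) = 0.48·h(Tier 3) + 0.16·h(Tier 1) + 0.24·0 + 0.12·1
Solving: h(Tier 3) = 0.3564, h(Tier 1) = 0.3465.
Starting from Tier 1, the probability is 0.3465.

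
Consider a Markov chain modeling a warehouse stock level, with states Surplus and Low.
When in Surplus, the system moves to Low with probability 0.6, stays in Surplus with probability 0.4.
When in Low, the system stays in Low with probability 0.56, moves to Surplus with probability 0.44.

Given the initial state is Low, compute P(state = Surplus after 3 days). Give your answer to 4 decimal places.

0.4231

Propagate the distribution vector 3 days from Low.
After 0 days: (0.0000, 1.0000)
After 1 day: (0.4400, 0.5600)
After 2 days: (0.4224, 0.5776)
After 3 days: (0.4231, 0.5769)
P(in Surplus after 3 days) = 0.4231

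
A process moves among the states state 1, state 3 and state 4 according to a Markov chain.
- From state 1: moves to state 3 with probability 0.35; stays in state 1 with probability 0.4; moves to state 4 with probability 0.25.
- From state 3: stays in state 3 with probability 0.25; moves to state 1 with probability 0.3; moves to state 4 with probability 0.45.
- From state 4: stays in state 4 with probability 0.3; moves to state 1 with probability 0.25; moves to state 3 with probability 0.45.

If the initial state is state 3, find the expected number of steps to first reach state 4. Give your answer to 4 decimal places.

Let t(s) be the expected number of steps to first reach state 4 from state s, with t(state 4) = 0. Conditioning on the first step:
t(state 1) = 1 + 0.4·t(state 1) + 0.35·t(state 3)
t(state 3) = 1 + 0.3·t(state 1) + 0.25·t(state 3)
Solving: t(state 1) = 3.1884, t(state 3) = 2.6087.
Expected steps from state 3 to state 4: 2.6087.

2.6087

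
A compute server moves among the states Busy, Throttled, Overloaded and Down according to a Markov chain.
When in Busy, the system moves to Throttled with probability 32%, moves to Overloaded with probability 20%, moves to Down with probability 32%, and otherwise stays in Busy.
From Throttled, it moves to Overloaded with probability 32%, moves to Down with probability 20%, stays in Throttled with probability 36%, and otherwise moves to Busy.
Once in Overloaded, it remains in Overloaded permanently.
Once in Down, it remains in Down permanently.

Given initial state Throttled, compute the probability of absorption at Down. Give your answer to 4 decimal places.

Let h(s) be the probability of absorption at Down starting from transient state s. Then h(Down) = 1 and h(Overloaded) = 0. By first-step analysis:
h(Busy) = 0.16·h(Busy) + 0.32·h(Throttled) + 0.2·0 + 0.32·1
h(Throttled) = 0.12·h(Busy) + 0.36·h(Throttled) + 0.32·0 + 0.2·1
Solving: h(Busy) = 0.5385, h(Throttled) = 0.4135.
Starting from Throttled, the probability is 0.4135.

0.4135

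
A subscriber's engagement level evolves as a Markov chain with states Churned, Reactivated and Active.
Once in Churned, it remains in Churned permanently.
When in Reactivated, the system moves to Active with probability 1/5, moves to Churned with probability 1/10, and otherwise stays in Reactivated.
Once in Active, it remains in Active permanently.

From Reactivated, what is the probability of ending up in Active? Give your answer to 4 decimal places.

Let h(s) be the probability of absorption at Active starting from transient state s. Then h(Active) = 1 and h(Churned) = 0. By first-step analysis:
h(Reactivated) = 0.1·0 + 0.7·h(Reactivated) + 0.2·1
Solving: h(Reactivated) = 0.6667.
Starting from Reactivated, the probability is 0.6667.

0.6667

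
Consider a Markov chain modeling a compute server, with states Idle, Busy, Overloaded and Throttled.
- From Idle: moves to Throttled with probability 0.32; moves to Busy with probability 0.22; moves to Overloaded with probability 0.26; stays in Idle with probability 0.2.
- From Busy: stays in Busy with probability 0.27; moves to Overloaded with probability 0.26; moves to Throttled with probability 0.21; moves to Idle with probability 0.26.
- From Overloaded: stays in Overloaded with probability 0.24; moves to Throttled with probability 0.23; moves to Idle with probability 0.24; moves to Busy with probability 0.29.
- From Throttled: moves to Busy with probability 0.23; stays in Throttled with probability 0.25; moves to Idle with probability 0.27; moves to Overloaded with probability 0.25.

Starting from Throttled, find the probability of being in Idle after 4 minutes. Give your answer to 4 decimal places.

0.2429

Propagate the distribution vector 4 minutes from Throttled.
After 0 minutes: (0.0000, 0.0000, 0.0000, 1.0000)
After 1 minute: (0.2700, 0.2300, 0.2500, 0.2500)
After 2 minutes: (0.2413, 0.2515, 0.2525, 0.2547)
After 3 minutes: (0.2430, 0.2528, 0.2524, 0.2518)
After 4 minutes: (0.2429, 0.2528, 0.2524, 0.2519)
P(in Idle after 4 minutes) = 0.2429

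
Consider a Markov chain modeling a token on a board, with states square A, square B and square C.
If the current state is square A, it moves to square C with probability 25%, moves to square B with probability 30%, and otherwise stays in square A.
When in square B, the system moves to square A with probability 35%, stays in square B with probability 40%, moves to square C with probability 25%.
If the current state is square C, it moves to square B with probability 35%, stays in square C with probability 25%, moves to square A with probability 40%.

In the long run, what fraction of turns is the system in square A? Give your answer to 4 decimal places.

Let the stationary distribution be π with π = πP and π_1 + π_2 + π_3 = 1.
π_1 = 0.45·π_1 + 0.35·π_2 + 0.4·π_3
π_2 = 0.3·π_1 + 0.4·π_2 + 0.35·π_3
Solving with the normalization constraint gives π = (0.4028, 0.3472, 0.2500).
So the stationary probability of square A is 0.4028.

0.4028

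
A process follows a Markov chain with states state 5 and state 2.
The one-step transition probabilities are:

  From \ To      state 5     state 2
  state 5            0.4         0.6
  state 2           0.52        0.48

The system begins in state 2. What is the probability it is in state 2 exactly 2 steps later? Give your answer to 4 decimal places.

0.5424

Sum over the intermediate state after 1 step:
P = P(state 2→state 5)·P(state 5→state 2) + P(state 2→state 2)·P(state 2→state 2)
  = 0.52×0.6 + 0.48×0.48
  = 0.3120 + 0.2304 = 0.5424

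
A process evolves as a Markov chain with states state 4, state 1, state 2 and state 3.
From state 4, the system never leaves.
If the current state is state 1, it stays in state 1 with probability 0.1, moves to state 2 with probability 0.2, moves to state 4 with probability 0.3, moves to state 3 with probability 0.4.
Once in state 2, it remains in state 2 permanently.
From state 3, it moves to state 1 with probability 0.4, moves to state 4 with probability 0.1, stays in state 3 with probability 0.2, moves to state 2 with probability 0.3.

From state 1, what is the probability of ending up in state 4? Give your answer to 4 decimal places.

0.5000

Let h(s) be the probability of absorption at state 4 starting from transient state s. Then h(state 4) = 1 and h(state 2) = 0. By first-step analysis:
h(state 1) = 0.3·1 + 0.1·h(state 1) + 0.2·0 + 0.4·h(state 3)
h(state 3) = 0.1·1 + 0.4·h(state 1) + 0.3·0 + 0.2·h(state 3)
Solving: h(state 1) = 0.5000, h(state 3) = 0.3750.
Starting from state 1, the probability is 0.5000.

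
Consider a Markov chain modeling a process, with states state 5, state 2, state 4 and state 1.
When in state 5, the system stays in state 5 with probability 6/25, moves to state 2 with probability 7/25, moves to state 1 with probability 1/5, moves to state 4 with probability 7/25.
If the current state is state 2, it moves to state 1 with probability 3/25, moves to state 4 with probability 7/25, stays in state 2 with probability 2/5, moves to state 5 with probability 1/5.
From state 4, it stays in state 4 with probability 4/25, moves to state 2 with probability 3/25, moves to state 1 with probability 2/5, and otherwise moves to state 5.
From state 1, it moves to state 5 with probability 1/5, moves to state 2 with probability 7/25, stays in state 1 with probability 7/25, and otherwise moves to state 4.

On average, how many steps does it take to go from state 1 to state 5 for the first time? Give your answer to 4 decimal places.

Let t(s) be the expected number of steps to first reach state 5 from state s, with t(state 5) = 0. Conditioning on the first step:
t(state 2) = 1 + 0.4·t(state 2) + 0.28·t(state 4) + 0.12·t(state 1)
t(state 4) = 1 + 0.12·t(state 2) + 0.16·t(state 4) + 0.4·t(state 1)
t(state 1) = 1 + 0.28·t(state 2) + 0.24·t(state 4) + 0.28·t(state 1)
Solving: t(state 2) = 4.3660, t(state 4) = 3.9037, t(state 1) = 4.3880.
Expected steps from state 1 to state 5: 4.3880.

4.3880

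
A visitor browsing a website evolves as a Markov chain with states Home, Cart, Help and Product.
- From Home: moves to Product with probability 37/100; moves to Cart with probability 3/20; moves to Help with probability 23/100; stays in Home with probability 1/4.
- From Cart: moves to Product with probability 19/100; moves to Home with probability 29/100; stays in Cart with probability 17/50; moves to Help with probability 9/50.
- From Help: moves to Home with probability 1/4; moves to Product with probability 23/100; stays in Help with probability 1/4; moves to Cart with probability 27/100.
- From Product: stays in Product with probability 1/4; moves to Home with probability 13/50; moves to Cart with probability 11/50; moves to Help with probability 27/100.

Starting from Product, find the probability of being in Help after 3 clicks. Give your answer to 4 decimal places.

0.2331

Propagate the distribution vector 3 clicks from Product.
After 0 clicks: (0.0000, 0.0000, 0.0000, 1.0000)
After 1 click: (0.2600, 0.2200, 0.2700, 0.2500)
After 2 clicks: (0.2613, 0.2417, 0.2344, 0.2626)
After 3 clicks: (0.2623, 0.2424, 0.2331, 0.2622)
P(in Help after 3 clicks) = 0.2331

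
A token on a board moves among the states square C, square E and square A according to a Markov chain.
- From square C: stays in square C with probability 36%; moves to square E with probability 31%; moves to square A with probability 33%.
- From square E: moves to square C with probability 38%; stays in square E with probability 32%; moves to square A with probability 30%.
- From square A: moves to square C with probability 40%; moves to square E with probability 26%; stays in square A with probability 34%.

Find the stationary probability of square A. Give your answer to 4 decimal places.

Let the stationary distribution be π with π = πP and π_1 + π_2 + π_3 = 1.
π_1 = 0.36·π_1 + 0.38·π_2 + 0.4·π_3
π_2 = 0.31·π_1 + 0.32·π_2 + 0.26·π_3
Solving with the normalization constraint gives π = (0.3789, 0.2968, 0.3243).
So the stationary probability of square A is 0.3243.

0.3243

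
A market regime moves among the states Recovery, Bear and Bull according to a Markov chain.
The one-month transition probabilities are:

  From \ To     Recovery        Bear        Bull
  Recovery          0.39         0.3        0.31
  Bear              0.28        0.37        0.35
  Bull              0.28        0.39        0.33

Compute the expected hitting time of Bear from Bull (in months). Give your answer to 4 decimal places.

2.7648

Let t(s) be the expected number of months to first reach Bear from state s, with t(Bear) = 0. Conditioning on the first month:
t(Recovery) = 1 + 0.39·t(Recovery) + 0.31·t(Bull)
t(Bull) = 1 + 0.28·t(Recovery) + 0.33·t(Bull)
Solving: t(Recovery) = 3.0444, t(Bull) = 2.7648.
Expected months from Bull to Bear: 2.7648.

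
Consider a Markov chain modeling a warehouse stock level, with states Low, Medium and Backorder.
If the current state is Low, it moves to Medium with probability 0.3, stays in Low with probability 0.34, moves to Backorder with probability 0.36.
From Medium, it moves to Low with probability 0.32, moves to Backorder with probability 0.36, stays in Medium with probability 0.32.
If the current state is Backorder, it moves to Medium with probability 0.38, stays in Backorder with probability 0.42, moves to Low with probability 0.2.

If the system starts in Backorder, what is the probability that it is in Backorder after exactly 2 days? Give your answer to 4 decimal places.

0.3852

Sum over the intermediate state after 1 day:
P = P(Backorder→Low)·P(Low→Backorder) + P(Backorder→Medium)·P(Medium→Backorder) + P(Backorder→Backorder)·P(Backorder→Backorder)
  = 0.2×0.36 + 0.38×0.36 + 0.42×0.42
  = 0.0720 + 0.1368 + 0.1764 = 0.3852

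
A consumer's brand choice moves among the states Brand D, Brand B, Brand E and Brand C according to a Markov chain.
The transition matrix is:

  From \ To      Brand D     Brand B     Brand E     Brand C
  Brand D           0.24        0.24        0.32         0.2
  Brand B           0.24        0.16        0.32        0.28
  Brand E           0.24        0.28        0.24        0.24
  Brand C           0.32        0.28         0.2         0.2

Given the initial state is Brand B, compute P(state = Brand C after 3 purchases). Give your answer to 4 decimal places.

Propagate the distribution vector 3 purchases from Brand B.
After 0 purchases: (0.0000, 1.0000, 0.0000, 0.0000)
After 1 purchase: (0.2400, 0.1600, 0.3200, 0.2800)
After 2 purchases: (0.2624, 0.2512, 0.2608, 0.2256)
After 3 purchases: (0.2580, 0.2394, 0.2721, 0.2305)
P(in Brand C after 3 purchases) = 0.2305

0.2305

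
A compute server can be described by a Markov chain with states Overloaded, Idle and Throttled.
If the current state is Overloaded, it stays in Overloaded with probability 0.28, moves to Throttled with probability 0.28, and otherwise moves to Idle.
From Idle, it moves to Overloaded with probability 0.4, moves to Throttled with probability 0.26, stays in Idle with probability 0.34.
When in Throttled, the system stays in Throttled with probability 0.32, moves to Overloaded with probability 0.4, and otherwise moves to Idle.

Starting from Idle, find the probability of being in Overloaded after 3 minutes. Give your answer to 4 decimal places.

0.3578

Propagate the distribution vector 3 minutes from Idle.
After 0 minutes: (0.0000, 1.0000, 0.0000)
After 1 minute: (0.4000, 0.3400, 0.2600)
After 2 minutes: (0.3520, 0.3644, 0.2836)
After 3 minutes: (0.3578, 0.3582, 0.2841)
P(in Overloaded after 3 minutes) = 0.3578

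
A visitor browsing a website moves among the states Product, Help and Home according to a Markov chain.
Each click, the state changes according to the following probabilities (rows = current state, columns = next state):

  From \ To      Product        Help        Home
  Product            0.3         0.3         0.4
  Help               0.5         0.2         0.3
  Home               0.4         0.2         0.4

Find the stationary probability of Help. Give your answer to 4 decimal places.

0.2385

Let the stationary distribution be π with π = πP and π_1 + π_2 + π_3 = 1.
π_1 = 0.3·π_1 + 0.5·π_2 + 0.4·π_3
π_2 = 0.3·π_1 + 0.2·π_2 + 0.2·π_3
Solving with the normalization constraint gives π = (0.3853, 0.2385, 0.3761).
So the stationary probability of Help is 0.2385.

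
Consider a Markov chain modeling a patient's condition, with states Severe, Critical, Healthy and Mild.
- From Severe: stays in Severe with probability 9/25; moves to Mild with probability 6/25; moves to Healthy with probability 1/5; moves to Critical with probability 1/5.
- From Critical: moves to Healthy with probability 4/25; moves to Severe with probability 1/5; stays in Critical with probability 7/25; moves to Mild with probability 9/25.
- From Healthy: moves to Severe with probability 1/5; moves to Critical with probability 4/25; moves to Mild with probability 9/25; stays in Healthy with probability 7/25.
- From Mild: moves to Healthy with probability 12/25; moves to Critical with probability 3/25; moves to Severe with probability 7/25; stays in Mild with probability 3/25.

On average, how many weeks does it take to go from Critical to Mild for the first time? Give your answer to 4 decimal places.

3.0172

Let t(s) be the expected number of weeks to first reach Mild from state s, with t(Mild) = 0. Conditioning on the first week:
t(Severe) = 1 + 0.36·t(Severe) + 0.2·t(Critical) + 0.2·t(Healthy)
t(Critical) = 1 + 0.2·t(Severe) + 0.28·t(Critical) + 0.16·t(Healthy)
t(Healthy) = 1 + 0.2·t(Severe) + 0.16·t(Critical) + 0.28·t(Healthy)
Solving: t(Severe) = 3.4483, t(Critical) = 3.0172, t(Healthy) = 3.0172.
Expected weeks from Critical to Mild: 3.0172.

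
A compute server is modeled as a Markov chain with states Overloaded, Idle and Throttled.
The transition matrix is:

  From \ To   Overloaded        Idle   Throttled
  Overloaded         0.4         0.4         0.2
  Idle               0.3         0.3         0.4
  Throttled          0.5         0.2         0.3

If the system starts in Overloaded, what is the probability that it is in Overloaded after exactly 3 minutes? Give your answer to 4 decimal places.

0.3980

Propagate the distribution vector 3 minutes from Overloaded.
After 0 minutes: (1.0000, 0.0000, 0.0000)
After 1 minute: (0.4000, 0.4000, 0.2000)
After 2 minutes: (0.3800, 0.3200, 0.3000)
After 3 minutes: (0.3980, 0.3080, 0.2940)
P(in Overloaded after 3 minutes) = 0.3980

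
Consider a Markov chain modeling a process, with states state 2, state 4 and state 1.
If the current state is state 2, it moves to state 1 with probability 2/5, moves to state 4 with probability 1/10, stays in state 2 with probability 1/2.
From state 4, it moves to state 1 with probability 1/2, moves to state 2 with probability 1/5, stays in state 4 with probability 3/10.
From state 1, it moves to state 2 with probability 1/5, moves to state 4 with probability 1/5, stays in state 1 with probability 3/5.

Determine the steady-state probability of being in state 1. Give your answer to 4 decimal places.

0.5238

Let the stationary distribution be π with π = πP and π_1 + π_2 + π_3 = 1.
π_1 = 0.5·π_1 + 0.2·π_2 + 0.2·π_3
π_2 = 0.1·π_1 + 0.3·π_2 + 0.2·π_3
Solving with the normalization constraint gives π = (0.2857, 0.1905, 0.5238).
So the stationary probability of state 1 is 0.5238.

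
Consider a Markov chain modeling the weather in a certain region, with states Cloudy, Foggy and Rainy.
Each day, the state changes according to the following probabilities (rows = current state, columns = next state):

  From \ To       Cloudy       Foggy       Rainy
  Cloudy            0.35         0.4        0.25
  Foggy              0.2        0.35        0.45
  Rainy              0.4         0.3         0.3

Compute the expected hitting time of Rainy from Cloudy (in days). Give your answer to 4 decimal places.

3.0657

Let t(s) be the expected number of days to first reach Rainy from state s, with t(Rainy) = 0. Conditioning on the first day:
t(Cloudy) = 1 + 0.35·t(Cloudy) + 0.4·t(Foggy)
t(Foggy) = 1 + 0.2·t(Cloudy) + 0.35·t(Foggy)
Solving: t(Cloudy) = 3.0657, t(Foggy) = 2.4818.
Expected days from Cloudy to Rainy: 3.0657.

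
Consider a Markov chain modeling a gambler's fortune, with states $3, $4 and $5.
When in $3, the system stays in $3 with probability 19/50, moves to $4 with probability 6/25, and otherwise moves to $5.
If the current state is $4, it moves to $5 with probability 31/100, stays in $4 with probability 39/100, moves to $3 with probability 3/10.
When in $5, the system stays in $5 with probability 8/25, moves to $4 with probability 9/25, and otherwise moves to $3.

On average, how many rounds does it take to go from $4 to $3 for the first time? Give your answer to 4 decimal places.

3.2652

Let t(s) be the expected number of rounds to first reach $3 from state s, with t($3) = 0. Conditioning on the first round:
t($4) = 1 + 0.39·t($4) + 0.31·t($5)
t($5) = 1 + 0.36·t($4) + 0.32·t($5)
Solving: t($4) = 3.2652, t($5) = 3.1992.
Expected rounds from $4 to $3: 3.2652.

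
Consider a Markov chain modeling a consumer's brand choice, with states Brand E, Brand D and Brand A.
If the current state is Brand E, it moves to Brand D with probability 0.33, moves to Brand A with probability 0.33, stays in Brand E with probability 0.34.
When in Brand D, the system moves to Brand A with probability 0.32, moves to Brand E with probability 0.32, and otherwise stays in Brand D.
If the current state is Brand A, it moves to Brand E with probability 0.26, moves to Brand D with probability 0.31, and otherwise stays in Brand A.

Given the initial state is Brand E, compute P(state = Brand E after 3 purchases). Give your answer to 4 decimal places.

Propagate the distribution vector 3 purchases from Brand E.
After 0 purchases: (1.0000, 0.0000, 0.0000)
After 1 purchase: (0.3400, 0.3300, 0.3300)
After 2 purchases: (0.3070, 0.3333, 0.3597)
After 3 purchases: (0.3046, 0.3328, 0.3626)
P(in Brand E after 3 purchases) = 0.3046

0.3046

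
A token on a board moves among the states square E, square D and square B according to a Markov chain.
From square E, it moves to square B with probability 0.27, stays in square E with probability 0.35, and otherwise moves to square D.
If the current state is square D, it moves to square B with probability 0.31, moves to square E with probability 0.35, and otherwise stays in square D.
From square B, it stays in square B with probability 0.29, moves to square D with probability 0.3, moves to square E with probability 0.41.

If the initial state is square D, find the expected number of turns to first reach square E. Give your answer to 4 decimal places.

Let t(s) be the expected number of turns to first reach square E from state s, with t(square E) = 0. Conditioning on the first turn:
t(square D) = 1 + 0.34·t(square D) + 0.31·t(square B)
t(square B) = 1 + 0.3·t(square D) + 0.29·t(square B)
Solving: t(square D) = 2.7157, t(square B) = 2.5559.
Expected turns from square D to square E: 2.7157.

2.7157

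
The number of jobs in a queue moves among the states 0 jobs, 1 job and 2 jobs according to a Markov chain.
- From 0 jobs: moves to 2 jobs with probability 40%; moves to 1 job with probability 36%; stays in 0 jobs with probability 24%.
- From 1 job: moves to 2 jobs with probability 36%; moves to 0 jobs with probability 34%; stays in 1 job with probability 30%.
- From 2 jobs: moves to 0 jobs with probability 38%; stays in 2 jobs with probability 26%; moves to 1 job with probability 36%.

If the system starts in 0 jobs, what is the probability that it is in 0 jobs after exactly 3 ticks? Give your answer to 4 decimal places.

0.3200

Propagate the distribution vector 3 ticks from 0 jobs.
After 0 ticks: (1.0000, 0.0000, 0.0000)
After 1 tick: (0.2400, 0.3600, 0.4000)
After 2 ticks: (0.3320, 0.3384, 0.3296)
After 3 ticks: (0.3200, 0.3397, 0.3403)
P(in 0 jobs after 3 ticks) = 0.3200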